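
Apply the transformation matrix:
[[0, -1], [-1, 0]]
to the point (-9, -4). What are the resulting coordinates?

Matrix multiplication:
[[0, -1], [-1, 0]] × [-9, -4]ᵀ
= [(0)(-9) + (-1)(-4), (-1)(-9) + (0)(-4)]ᵀ
= [4, 9]ᵀ
Result: (4, 9)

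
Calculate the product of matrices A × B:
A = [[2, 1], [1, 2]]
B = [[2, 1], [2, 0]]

Matrix multiplication:
C[0][0] = 2×2 + 1×2 = 6
C[0][1] = 2×1 + 1×0 = 2
C[1][0] = 1×2 + 2×2 = 6
C[1][1] = 1×1 + 2×0 = 1
Result: [[6, 2], [6, 1]]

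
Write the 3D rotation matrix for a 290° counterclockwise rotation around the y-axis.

Rotation matrix for counterclockwise 290° around y-axis:
cos(290°) = 0.3420, sin(290°) = -0.9397
Result: [[0.3420, 0, -0.9397], [0, 1, 0], [0.9397, 0, 0.3420]]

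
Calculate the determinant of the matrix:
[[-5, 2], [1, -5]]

For a 2×2 matrix [[a, b], [c, d]], det = ad - bc
det = (-5)(-5) - (2)(1) = 25 - 2 = 23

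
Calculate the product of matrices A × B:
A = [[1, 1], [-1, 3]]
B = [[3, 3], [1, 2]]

Matrix multiplication:
C[0][0] = 1×3 + 1×1 = 4
C[0][1] = 1×3 + 1×2 = 5
C[1][0] = -1×3 + 3×1 = 0
C[1][1] = -1×3 + 3×2 = 3
Result: [[4, 5], [0, 3]]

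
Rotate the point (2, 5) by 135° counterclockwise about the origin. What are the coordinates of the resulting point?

Rotation matrix for 135°: [[cos 135°, -sin 135°], [sin 135°, cos 135°]] ≈ [[-0.707107, -0.707107], [0.707107, -0.707107]]
[[-0.707107, -0.707107], [0.707107, -0.707107]] × [2, 5]ᵀ ≈ [-4.9497, -2.1213]ᵀ
Result: (-4.9497, -2.1213)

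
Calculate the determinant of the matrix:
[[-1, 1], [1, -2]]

For a 2×2 matrix [[a, b], [c, d]], det = ad - bc
det = (-1)(-2) - (1)(1) = 2 - 1 = 1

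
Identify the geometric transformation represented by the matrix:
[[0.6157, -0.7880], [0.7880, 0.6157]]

This matrix represents: rotation by 52° counterclockwise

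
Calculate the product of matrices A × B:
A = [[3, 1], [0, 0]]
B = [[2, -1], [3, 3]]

Matrix multiplication:
C[0][0] = 3×2 + 1×3 = 9
C[0][1] = 3×-1 + 1×3 = 0
C[1][0] = 0×2 + 0×3 = 0
C[1][1] = 0×-1 + 0×3 = 0
Result: [[9, 0], [0, 0]]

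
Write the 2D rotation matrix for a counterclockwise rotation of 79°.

Rotation matrix formula: [[cos θ, -sin θ], [sin θ, cos θ]]
For θ = 79°:
cos(79°) = 0.1908
sin(79°) = 0.9816
Result: [[0.1908, -0.9816], [0.9816, 0.1908]]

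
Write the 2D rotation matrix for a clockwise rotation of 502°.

Rotation matrix formula: [[cos θ, -sin θ], [sin θ, cos θ]]
A clockwise rotation by 502° is equivalent to a counterclockwise rotation by -502°.
For θ = -502°:
cos(-502°) = -0.7880
sin(-502°) = -0.6157
Result: [[-0.7880, 0.6157], [-0.6157, -0.7880]]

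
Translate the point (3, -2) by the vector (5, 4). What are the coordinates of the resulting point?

Translation by (5, 4) (homogeneous matrix [[1, 0, 5], [0, 1, 4], [0, 0, 1]]):
x' = 3 + 5 = 8
y' = -2 + 4 = 2
Result: (8, 2)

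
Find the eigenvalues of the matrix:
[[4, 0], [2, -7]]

Characteristic equation: det(A - λI) = 0
λ² - (trace)λ + (det) = 0
trace = 4 + -7 = -3, det = (4)(-7) - (0)(2) = -28
λ² - (-3)λ + (-28) = 0
λ = (-3 ± √((-3)² - 4·(-28))) / 2 = (-3 ± √121) / 2
Solving: λ = -7, 4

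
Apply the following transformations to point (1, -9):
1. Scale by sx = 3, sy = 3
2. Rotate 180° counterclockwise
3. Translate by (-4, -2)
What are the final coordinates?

Step 1: Scale → (3, -27)
Step 2: Rotate 180° → (-3, 27)
Step 3: Translate → (-7, 25)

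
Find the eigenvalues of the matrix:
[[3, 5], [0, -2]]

Characteristic equation: det(A - λI) = 0
λ² - (trace)λ + (det) = 0
trace = 3 + -2 = 1, det = (3)(-2) - (5)(0) = -6
λ² - (1)λ + (-6) = 0
λ = (1 ± √((1)² - 4·(-6))) / 2 = (1 ± √25) / 2
Solving: λ = -2, 3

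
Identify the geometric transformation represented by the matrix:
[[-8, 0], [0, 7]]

This matrix represents: non-uniform scaling by sx = -8, sy = 7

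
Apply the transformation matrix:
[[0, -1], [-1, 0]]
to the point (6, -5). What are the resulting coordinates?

Matrix multiplication:
[[0, -1], [-1, 0]] × [6, -5]ᵀ
= [(0)(6) + (-1)(-5), (-1)(6) + (0)(-5)]ᵀ
= [5, -6]ᵀ
Result: (5, -6)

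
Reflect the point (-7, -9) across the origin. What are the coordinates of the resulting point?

Reflection across origin: (-7, -9) → (7, 9)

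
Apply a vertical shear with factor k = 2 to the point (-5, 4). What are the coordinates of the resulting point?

Shear matrix for vertical shear with factor k = 2:
[[1, 0], [2, 1]]
Result: (-5, 4) → (-5, -6)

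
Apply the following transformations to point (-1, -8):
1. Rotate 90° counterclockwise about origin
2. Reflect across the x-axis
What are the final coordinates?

Step 1: Rotate 90° → (8, -1)
Step 2: Reflect across x-axis → (8, 1)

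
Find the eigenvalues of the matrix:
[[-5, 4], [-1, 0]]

Characteristic equation: det(A - λI) = 0
λ² - (trace)λ + (det) = 0
trace = -5 + 0 = -5, det = (-5)(0) - (4)(-1) = 4
λ² - (-5)λ + (4) = 0
λ = (-5 ± √((-5)² - 4·(4))) / 2 = (-5 ± √9) / 2
Solving: λ = -4, -1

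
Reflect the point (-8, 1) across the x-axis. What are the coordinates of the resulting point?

Reflection across x-axis: (-8, 1) → (-8, -1)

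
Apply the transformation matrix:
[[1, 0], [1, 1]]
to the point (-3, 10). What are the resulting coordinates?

Matrix multiplication:
[[1, 0], [1, 1]] × [-3, 10]ᵀ
= [(1)(-3) + (0)(10), (1)(-3) + (1)(10)]ᵀ
= [-3, 7]ᵀ
Result: (-3, 7)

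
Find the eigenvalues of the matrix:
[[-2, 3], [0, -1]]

Characteristic equation: det(A - λI) = 0
λ² - (trace)λ + (det) = 0
trace = -2 + -1 = -3, det = (-2)(-1) - (3)(0) = 2
λ² - (-3)λ + (2) = 0
λ = (-3 ± √((-3)² - 4·(2))) / 2 = (-3 ± √1) / 2
Solving: λ = -2, -1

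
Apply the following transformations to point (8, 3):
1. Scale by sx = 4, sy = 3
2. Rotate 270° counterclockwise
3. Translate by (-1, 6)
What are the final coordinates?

Step 1: Scale → (32, 9)
Step 2: Rotate 270° → (9, -32)
Step 3: Translate → (8, -26)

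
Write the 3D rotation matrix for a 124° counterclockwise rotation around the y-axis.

Rotation matrix for counterclockwise 124° around y-axis:
cos(124°) = -0.5592, sin(124°) = 0.8290
Result: [[-0.5592, 0, 0.8290], [0, 1, 0], [-0.8290, 0, -0.5592]]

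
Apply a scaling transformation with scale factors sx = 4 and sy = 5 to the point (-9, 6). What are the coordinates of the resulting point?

Scaling matrix:
[[4, 0], [0, 5]]
Result: (-9 × 4, 6 × 5) = (-36, 30)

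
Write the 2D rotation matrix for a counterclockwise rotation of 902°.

Rotation matrix formula: [[cos θ, -sin θ], [sin θ, cos θ]]
For θ = 902°:
cos(902°) = -0.9994
sin(902°) = -0.0349
Result: [[-0.9994, 0.0349], [-0.0349, -0.9994]]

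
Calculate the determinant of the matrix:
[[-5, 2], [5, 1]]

For a 2×2 matrix [[a, b], [c, d]], det = ad - bc
det = (-5)(1) - (2)(5) = -5 - 10 = -15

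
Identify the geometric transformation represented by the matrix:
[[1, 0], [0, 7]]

This matrix represents: non-uniform scaling by sx = 1, sy = 7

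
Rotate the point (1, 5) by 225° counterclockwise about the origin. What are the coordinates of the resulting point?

Rotation matrix for 225°: [[cos 225°, -sin 225°], [sin 225°, cos 225°]] ≈ [[-0.707107, 0.707107], [-0.707107, -0.707107]]
[[-0.707107, 0.707107], [-0.707107, -0.707107]] × [1, 5]ᵀ ≈ [2.8284, -4.2426]ᵀ
Result: (2.8284, -4.2426)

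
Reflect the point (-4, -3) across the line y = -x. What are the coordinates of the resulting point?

Reflection across line y = -x: (-4, -3) → (3, 4)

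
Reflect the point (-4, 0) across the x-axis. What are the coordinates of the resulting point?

Reflection across x-axis: (-4, 0) → (-4, 0)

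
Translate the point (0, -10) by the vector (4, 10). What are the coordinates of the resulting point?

Translation by (4, 10) (homogeneous matrix [[1, 0, 4], [0, 1, 10], [0, 0, 1]]):
x' = 0 + 4 = 4
y' = -10 + 10 = 0
Result: (4, 0)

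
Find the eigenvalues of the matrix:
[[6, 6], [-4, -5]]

Characteristic equation: det(A - λI) = 0
λ² - (trace)λ + (det) = 0
trace = 6 + -5 = 1, det = (6)(-5) - (6)(-4) = -6
λ² - (1)λ + (-6) = 0
λ = (1 ± √((1)² - 4·(-6))) / 2 = (1 ± √25) / 2
Solving: λ = -2, 3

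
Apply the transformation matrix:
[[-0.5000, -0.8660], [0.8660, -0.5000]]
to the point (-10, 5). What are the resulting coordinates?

Matrix multiplication:
[[-0.5000, -0.8660], [0.8660, -0.5000]] × [-10, 5]ᵀ
= [(-0.5000)(-10) + (-0.8660)(5), (0.8660)(-10) + (-0.5000)(5)]ᵀ
= [0.6700, -11.1600]ᵀ
Result: (0.6700, -11.1600)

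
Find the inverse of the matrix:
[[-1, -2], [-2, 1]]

For [[a,b],[c,d]], inverse = (1/det)·[[d,-b],[-c,a]]
det = (-1)(1) - (-2)(-2) = -1 - 4 = -5
Inverse = (1/-5)·[[1, 2], [2, -1]]
= [[-1/5, -2/5], [-2/5, 1/5]]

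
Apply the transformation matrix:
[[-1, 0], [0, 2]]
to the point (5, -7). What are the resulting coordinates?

Matrix multiplication:
[[-1, 0], [0, 2]] × [5, -7]ᵀ
= [(-1)(5) + (0)(-7), (0)(5) + (2)(-7)]ᵀ
= [-5, -14]ᵀ
Result: (-5, -14)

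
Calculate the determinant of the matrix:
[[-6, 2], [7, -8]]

For a 2×2 matrix [[a, b], [c, d]], det = ad - bc
det = (-6)(-8) - (2)(7) = 48 - 14 = 34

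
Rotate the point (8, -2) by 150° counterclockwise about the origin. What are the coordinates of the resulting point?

Rotation matrix for 150°: [[cos 150°, -sin 150°], [sin 150°, cos 150°]] ≈ [[-0.866025, -0.500000], [0.500000, -0.866025]]
[[-0.866025, -0.500000], [0.500000, -0.866025]] × [8, -2]ᵀ ≈ [-5.9282, 5.7321]ᵀ
Result: (-5.9282, 5.7321)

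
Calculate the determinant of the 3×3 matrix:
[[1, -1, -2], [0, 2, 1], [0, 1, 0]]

Expansion along first row:
det = 1·det([[2,1],[1,0]]) - -1·det([[0,1],[0,0]]) + -2·det([[0,2],[0,1]])
    = 1·(2·0 - 1·1) - -1·(0·0 - 1·0) + -2·(0·1 - 2·0)
    = 1·-1 - -1·0 + -2·0
    = -1 + 0 + 0 = -1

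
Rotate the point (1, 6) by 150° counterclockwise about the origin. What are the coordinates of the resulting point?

Rotation matrix for 150°: [[cos 150°, -sin 150°], [sin 150°, cos 150°]] ≈ [[-0.866025, -0.500000], [0.500000, -0.866025]]
[[-0.866025, -0.500000], [0.500000, -0.866025]] × [1, 6]ᵀ ≈ [-3.8660, -4.6962]ᵀ
Result: (-3.8660, -4.6962)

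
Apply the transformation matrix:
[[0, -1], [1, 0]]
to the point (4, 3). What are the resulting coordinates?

Matrix multiplication:
[[0, -1], [1, 0]] × [4, 3]ᵀ
= [(0)(4) + (-1)(3), (1)(4) + (0)(3)]ᵀ
= [-3, 4]ᵀ
Result: (-3, 4)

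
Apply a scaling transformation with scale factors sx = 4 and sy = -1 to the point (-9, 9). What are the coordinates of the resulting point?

Scaling matrix:
[[4, 0], [0, -1]]
Result: (-9 × 4, 9 × -1) = (-36, -9)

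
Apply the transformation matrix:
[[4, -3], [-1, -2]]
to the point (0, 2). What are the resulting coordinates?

Matrix multiplication:
[[4, -3], [-1, -2]] × [0, 2]ᵀ
= [(4)(0) + (-3)(2), (-1)(0) + (-2)(2)]ᵀ
= [-6, -4]ᵀ
Result: (-6, -4)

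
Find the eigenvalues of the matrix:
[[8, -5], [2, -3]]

Characteristic equation: det(A - λI) = 0
λ² - (trace)λ + (det) = 0
trace = 8 + -3 = 5, det = (8)(-3) - (-5)(2) = -14
λ² - (5)λ + (-14) = 0
λ = (5 ± √((5)² - 4·(-14))) / 2 = (5 ± √81) / 2
Solving: λ = -2, 7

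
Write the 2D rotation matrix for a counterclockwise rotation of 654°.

Rotation matrix formula: [[cos θ, -sin θ], [sin θ, cos θ]]
For θ = 654°:
cos(654°) = 0.4067
sin(654°) = -0.9135
Result: [[0.4067, 0.9135], [-0.9135, 0.4067]]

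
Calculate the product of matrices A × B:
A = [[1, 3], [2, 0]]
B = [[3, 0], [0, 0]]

Matrix multiplication:
C[0][0] = 1×3 + 3×0 = 3
C[0][1] = 1×0 + 3×0 = 0
C[1][0] = 2×3 + 0×0 = 6
C[1][1] = 2×0 + 0×0 = 0
Result: [[3, 0], [6, 0]]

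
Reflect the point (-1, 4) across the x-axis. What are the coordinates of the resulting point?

Reflection across x-axis: (-1, 4) → (-1, -4)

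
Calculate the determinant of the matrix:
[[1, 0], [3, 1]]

For a 2×2 matrix [[a, b], [c, d]], det = ad - bc
det = (1)(1) - (0)(3) = 1 - 0 = 1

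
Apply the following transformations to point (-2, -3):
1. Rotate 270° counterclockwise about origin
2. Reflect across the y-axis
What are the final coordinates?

Step 1: Rotate 270° → (-3, 2)
Step 2: Reflect across y-axis → (3, 2)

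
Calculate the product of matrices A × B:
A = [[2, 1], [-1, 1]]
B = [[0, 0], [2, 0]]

Matrix multiplication:
C[0][0] = 2×0 + 1×2 = 2
C[0][1] = 2×0 + 1×0 = 0
C[1][0] = -1×0 + 1×2 = 2
C[1][1] = -1×0 + 1×0 = 0
Result: [[2, 0], [2, 0]]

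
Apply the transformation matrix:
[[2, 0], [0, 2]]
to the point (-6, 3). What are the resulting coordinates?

Matrix multiplication:
[[2, 0], [0, 2]] × [-6, 3]ᵀ
= [(2)(-6) + (0)(3), (0)(-6) + (2)(3)]ᵀ
= [-12, 6]ᵀ
Result: (-12, 6)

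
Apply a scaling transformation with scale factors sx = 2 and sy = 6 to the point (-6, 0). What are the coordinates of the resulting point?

Scaling matrix:
[[2, 0], [0, 6]]
Result: (-6 × 2, 0 × 6) = (-12, 0)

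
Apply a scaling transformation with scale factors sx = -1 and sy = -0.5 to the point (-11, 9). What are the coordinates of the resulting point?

Scaling matrix:
[[-1, 0], [0, -0.50]]
Result: (-11 × -1, 9 × -0.5) = (11, -4.5)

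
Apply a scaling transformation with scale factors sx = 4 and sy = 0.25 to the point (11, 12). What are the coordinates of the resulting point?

Scaling matrix:
[[4, 0], [0, 0.25]]
Result: (11 × 4, 12 × 0.25) = (44, 3)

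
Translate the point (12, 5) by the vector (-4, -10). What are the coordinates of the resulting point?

Translation by (-4, -10) (homogeneous matrix [[1, 0, -4], [0, 1, -10], [0, 0, 1]]):
x' = 12 + -4 = 8
y' = 5 + -10 = -5
Result: (8, -5)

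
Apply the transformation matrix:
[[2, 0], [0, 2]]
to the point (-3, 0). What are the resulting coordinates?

Matrix multiplication:
[[2, 0], [0, 2]] × [-3, 0]ᵀ
= [(2)(-3) + (0)(0), (0)(-3) + (2)(0)]ᵀ
= [-6, 0]ᵀ
Result: (-6, 0)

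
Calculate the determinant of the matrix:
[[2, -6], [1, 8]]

For a 2×2 matrix [[a, b], [c, d]], det = ad - bc
det = (2)(8) - (-6)(1) = 16 - -6 = 22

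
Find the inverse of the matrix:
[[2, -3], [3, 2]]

For [[a,b],[c,d]], inverse = (1/det)·[[d,-b],[-c,a]]
det = (2)(2) - (-3)(3) = 4 - -9 = 13
Inverse = (1/13)·[[2, 3], [-3, 2]]
= [[2/13, 3/13], [-3/13, 2/13]]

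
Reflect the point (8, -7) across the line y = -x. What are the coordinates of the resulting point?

Reflection across line y = -x: (8, -7) → (7, -8)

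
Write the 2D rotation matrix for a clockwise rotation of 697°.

Rotation matrix formula: [[cos θ, -sin θ], [sin θ, cos θ]]
A clockwise rotation by 697° is equivalent to a counterclockwise rotation by -697°.
For θ = -697°:
cos(-697°) = 0.9205
sin(-697°) = 0.3907
Result: [[0.9205, -0.3907], [0.3907, 0.9205]]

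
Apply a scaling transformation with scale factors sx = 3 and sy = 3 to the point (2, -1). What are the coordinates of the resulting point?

Scaling matrix:
[[3, 0], [0, 3]]
Result: (2 × 3, -1 × 3) = (6, -3)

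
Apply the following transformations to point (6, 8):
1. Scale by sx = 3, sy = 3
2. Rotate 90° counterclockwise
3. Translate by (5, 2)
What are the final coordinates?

Step 1: Scale → (18, 24)
Step 2: Rotate 90° → (-24, 18)
Step 3: Translate → (-19, 20)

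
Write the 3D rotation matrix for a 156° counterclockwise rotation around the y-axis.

Rotation matrix for counterclockwise 156° around y-axis:
cos(156°) = -0.9135, sin(156°) = 0.4067
Result: [[-0.9135, 0, 0.4067], [0, 1, 0], [-0.4067, 0, -0.9135]]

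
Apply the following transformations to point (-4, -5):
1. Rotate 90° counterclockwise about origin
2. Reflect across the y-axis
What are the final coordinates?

Step 1: Rotate 90° → (5, -4)
Step 2: Reflect across y-axis → (-5, -4)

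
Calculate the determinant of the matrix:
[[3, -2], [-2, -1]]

For a 2×2 matrix [[a, b], [c, d]], det = ad - bc
det = (3)(-1) - (-2)(-2) = -3 - 4 = -7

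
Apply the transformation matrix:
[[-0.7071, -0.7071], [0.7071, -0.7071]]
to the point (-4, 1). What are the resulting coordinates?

Matrix multiplication:
[[-0.7071, -0.7071], [0.7071, -0.7071]] × [-4, 1]ᵀ
= [(-0.7071)(-4) + (-0.7071)(1), (0.7071)(-4) + (-0.7071)(1)]ᵀ
= [2.1213, -3.5355]ᵀ
Result: (2.1213, -3.5355)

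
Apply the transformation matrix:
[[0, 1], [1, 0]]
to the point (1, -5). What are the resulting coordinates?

Matrix multiplication:
[[0, 1], [1, 0]] × [1, -5]ᵀ
= [(0)(1) + (1)(-5), (1)(1) + (0)(-5)]ᵀ
= [-5, 1]ᵀ
Result: (-5, 1)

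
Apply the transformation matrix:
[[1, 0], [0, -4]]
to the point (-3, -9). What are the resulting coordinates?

Matrix multiplication:
[[1, 0], [0, -4]] × [-3, -9]ᵀ
= [(1)(-3) + (0)(-9), (0)(-3) + (-4)(-9)]ᵀ
= [-3, 36]ᵀ
Result: (-3, 36)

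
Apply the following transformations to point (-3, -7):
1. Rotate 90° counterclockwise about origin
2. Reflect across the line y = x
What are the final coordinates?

Step 1: Rotate 90° → (7, -3)
Step 2: Reflect across line y = x → (-3, 7)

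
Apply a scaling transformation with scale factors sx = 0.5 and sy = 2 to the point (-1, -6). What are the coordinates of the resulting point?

Scaling matrix:
[[0.50, 0], [0, 2]]
Result: (-1 × 0.5, -6 × 2) = (-0.5, -12)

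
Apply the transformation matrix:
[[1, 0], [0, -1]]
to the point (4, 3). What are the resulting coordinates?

Matrix multiplication:
[[1, 0], [0, -1]] × [4, 3]ᵀ
= [(1)(4) + (0)(3), (0)(4) + (-1)(3)]ᵀ
= [4, -3]ᵀ
Result: (4, -3)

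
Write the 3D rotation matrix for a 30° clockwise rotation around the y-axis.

Rotation matrix for clockwise 30° around y-axis:
A clockwise rotation by 30° is a counterclockwise rotation by -30°.
cos(-30°) = √3/2, sin(-30°) = -1/2
Result: [[√3/2, 0, -1/2], [0, 1, 0], [1/2, 0, √3/2]]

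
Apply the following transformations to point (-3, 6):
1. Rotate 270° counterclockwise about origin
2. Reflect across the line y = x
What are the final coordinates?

Step 1: Rotate 270° → (6, 3)
Step 2: Reflect across line y = x → (3, 6)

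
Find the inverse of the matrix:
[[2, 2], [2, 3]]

For [[a,b],[c,d]], inverse = (1/det)·[[d,-b],[-c,a]]
det = (2)(3) - (2)(2) = 6 - 4 = 2
Inverse = (1/2)·[[3, -2], [-2, 2]]
= [[3/2, -1], [-1, 1]]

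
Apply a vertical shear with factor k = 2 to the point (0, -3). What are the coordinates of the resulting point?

Shear matrix for vertical shear with factor k = 2:
[[1, 0], [2, 1]]
Result: (0, -3) → (0, -3)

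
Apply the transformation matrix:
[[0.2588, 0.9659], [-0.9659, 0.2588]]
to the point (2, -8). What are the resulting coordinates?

Matrix multiplication:
[[0.2588, 0.9659], [-0.9659, 0.2588]] × [2, -8]ᵀ
= [(0.2588)(2) + (0.9659)(-8), (-0.9659)(2) + (0.2588)(-8)]ᵀ
= [-7.2096, -4.0022]ᵀ
Result: (-7.2096, -4.0022)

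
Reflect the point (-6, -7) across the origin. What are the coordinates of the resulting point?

Reflection across origin: (-6, -7) → (6, 7)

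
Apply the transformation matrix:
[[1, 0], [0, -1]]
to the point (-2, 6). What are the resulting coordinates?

Matrix multiplication:
[[1, 0], [0, -1]] × [-2, 6]ᵀ
= [(1)(-2) + (0)(6), (0)(-2) + (-1)(6)]ᵀ
= [-2, -6]ᵀ
Result: (-2, -6)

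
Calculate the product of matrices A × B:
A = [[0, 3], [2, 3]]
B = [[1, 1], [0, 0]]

Matrix multiplication:
C[0][0] = 0×1 + 3×0 = 0
C[0][1] = 0×1 + 3×0 = 0
C[1][0] = 2×1 + 3×0 = 2
C[1][1] = 2×1 + 3×0 = 2
Result: [[0, 0], [2, 2]]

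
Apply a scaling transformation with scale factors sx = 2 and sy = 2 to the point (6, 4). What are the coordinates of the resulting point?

Scaling matrix:
[[2, 0], [0, 2]]
Result: (6 × 2, 4 × 2) = (12, 8)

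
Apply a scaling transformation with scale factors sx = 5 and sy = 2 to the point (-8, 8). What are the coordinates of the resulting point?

Scaling matrix:
[[5, 0], [0, 2]]
Result: (-8 × 5, 8 × 2) = (-40, 16)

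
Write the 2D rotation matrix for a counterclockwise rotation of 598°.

Rotation matrix formula: [[cos θ, -sin θ], [sin θ, cos θ]]
For θ = 598°:
cos(598°) = -0.5299
sin(598°) = -0.8480
Result: [[-0.5299, 0.8480], [-0.8480, -0.5299]]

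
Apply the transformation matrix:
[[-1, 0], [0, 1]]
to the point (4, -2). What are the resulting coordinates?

Matrix multiplication:
[[-1, 0], [0, 1]] × [4, -2]ᵀ
= [(-1)(4) + (0)(-2), (0)(4) + (1)(-2)]ᵀ
= [-4, -2]ᵀ
Result: (-4, -2)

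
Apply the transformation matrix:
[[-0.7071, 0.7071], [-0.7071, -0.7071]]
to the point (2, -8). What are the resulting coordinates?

Matrix multiplication:
[[-0.7071, 0.7071], [-0.7071, -0.7071]] × [2, -8]ᵀ
= [(-0.7071)(2) + (0.7071)(-8), (-0.7071)(2) + (-0.7071)(-8)]ᵀ
= [-7.0710, 4.2426]ᵀ
Result: (-7.0710, 4.2426)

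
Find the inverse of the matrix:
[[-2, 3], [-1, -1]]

For [[a,b],[c,d]], inverse = (1/det)·[[d,-b],[-c,a]]
det = (-2)(-1) - (3)(-1) = 2 - -3 = 5
Inverse = (1/5)·[[-1, -3], [1, -2]]
= [[-1/5, -3/5], [1/5, -2/5]]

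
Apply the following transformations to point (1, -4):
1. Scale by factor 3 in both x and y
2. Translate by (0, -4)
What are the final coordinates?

Step 1: Scale (1, -4) by 3 → (3, -12)
Step 2: Translate by (0, -4) → (3, -16)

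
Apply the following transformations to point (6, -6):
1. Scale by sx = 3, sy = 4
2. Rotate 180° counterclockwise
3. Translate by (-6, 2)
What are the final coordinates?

Step 1: Scale → (18, -24)
Step 2: Rotate 180° → (-18, 24)
Step 3: Translate → (-24, 26)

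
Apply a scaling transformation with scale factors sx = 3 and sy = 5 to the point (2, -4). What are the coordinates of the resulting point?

Scaling matrix:
[[3, 0], [0, 5]]
Result: (2 × 3, -4 × 5) = (6, -20)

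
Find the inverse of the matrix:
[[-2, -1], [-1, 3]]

For [[a,b],[c,d]], inverse = (1/det)·[[d,-b],[-c,a]]
det = (-2)(3) - (-1)(-1) = -6 - 1 = -7
Inverse = (1/-7)·[[3, 1], [1, -2]]
= [[-3/7, -1/7], [-1/7, 2/7]]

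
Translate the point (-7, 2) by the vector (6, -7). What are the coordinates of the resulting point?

Translation by (6, -7) (homogeneous matrix [[1, 0, 6], [0, 1, -7], [0, 0, 1]]):
x' = -7 + 6 = -1
y' = 2 + -7 = -5
Result: (-1, -5)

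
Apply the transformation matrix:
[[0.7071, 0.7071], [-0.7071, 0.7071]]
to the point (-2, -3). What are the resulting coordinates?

Matrix multiplication:
[[0.7071, 0.7071], [-0.7071, 0.7071]] × [-2, -3]ᵀ
= [(0.7071)(-2) + (0.7071)(-3), (-0.7071)(-2) + (0.7071)(-3)]ᵀ
= [-3.5355, -0.7071]ᵀ
Result: (-3.5355, -0.7071)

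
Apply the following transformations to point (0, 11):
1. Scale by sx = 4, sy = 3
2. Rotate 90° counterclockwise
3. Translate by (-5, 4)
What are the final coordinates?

Step 1: Scale → (0, 33)
Step 2: Rotate 90° → (-33, 0)
Step 3: Translate → (-38, 4)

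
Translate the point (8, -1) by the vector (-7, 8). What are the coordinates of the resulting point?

Translation by (-7, 8) (homogeneous matrix [[1, 0, -7], [0, 1, 8], [0, 0, 1]]):
x' = 8 + -7 = 1
y' = -1 + 8 = 7
Result: (1, 7)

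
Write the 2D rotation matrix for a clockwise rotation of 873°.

Rotation matrix formula: [[cos θ, -sin θ], [sin θ, cos θ]]
A clockwise rotation by 873° is equivalent to a counterclockwise rotation by -873°.
For θ = -873°:
cos(-873°) = -0.8910
sin(-873°) = -0.4540
Result: [[-0.8910, 0.4540], [-0.4540, -0.8910]]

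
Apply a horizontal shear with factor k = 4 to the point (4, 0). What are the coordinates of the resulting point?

Shear matrix for horizontal shear with factor k = 4:
[[1, 4], [0, 1]]
Result: (4, 0) → (4, 0)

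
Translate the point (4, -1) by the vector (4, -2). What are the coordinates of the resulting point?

Translation by (4, -2) (homogeneous matrix [[1, 0, 4], [0, 1, -2], [0, 0, 1]]):
x' = 4 + 4 = 8
y' = -1 + -2 = -3
Result: (8, -3)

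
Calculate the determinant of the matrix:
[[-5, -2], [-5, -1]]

For a 2×2 matrix [[a, b], [c, d]], det = ad - bc
det = (-5)(-1) - (-2)(-5) = 5 - 10 = -5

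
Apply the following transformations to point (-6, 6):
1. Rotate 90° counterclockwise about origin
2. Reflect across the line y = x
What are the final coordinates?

Step 1: Rotate 90° → (-6, -6)
Step 2: Reflect across line y = x → (-6, -6)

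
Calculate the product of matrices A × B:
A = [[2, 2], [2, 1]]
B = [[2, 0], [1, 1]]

Matrix multiplication:
C[0][0] = 2×2 + 2×1 = 6
C[0][1] = 2×0 + 2×1 = 2
C[1][0] = 2×2 + 1×1 = 5
C[1][1] = 2×0 + 1×1 = 1
Result: [[6, 2], [5, 1]]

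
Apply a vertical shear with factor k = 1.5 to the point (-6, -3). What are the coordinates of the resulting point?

Shear matrix for vertical shear with factor k = 1.5:
[[1, 0], [1.50, 1]]
Result: (-6, -3) → (-6, -12)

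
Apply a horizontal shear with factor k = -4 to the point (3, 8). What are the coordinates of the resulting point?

Shear matrix for horizontal shear with factor k = -4:
[[1, -4], [0, 1]]
Result: (3, 8) → (-29, 8)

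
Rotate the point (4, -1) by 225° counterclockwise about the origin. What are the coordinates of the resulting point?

Rotation matrix for 225°: [[cos 225°, -sin 225°], [sin 225°, cos 225°]] ≈ [[-0.707107, 0.707107], [-0.707107, -0.707107]]
[[-0.707107, 0.707107], [-0.707107, -0.707107]] × [4, -1]ᵀ ≈ [-3.5355, -2.1213]ᵀ
Result: (-3.5355, -2.1213)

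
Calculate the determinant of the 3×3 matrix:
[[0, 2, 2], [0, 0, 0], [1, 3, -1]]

Expansion along first row:
det = 0·det([[0,0],[3,-1]]) - 2·det([[0,0],[1,-1]]) + 2·det([[0,0],[1,3]])
    = 0·(0·-1 - 0·3) - 2·(0·-1 - 0·1) + 2·(0·3 - 0·1)
    = 0·0 - 2·0 + 2·0
    = 0 + 0 + 0 = 0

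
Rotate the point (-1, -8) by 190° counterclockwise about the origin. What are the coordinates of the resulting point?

Rotation matrix for 190°: [[cos 190°, -sin 190°], [sin 190°, cos 190°]] ≈ [[-0.984808, 0.173648], [-0.173648, -0.984808]]
[[-0.984808, 0.173648], [-0.173648, -0.984808]] × [-1, -8]ᵀ ≈ [-0.4044, 8.0521]ᵀ
Result: (-0.4044, 8.0521)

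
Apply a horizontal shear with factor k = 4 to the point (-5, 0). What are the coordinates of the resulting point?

Shear matrix for horizontal shear with factor k = 4:
[[1, 4], [0, 1]]
Result: (-5, 0) → (-5, 0)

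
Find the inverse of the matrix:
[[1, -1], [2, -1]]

For [[a,b],[c,d]], inverse = (1/det)·[[d,-b],[-c,a]]
det = (1)(-1) - (-1)(2) = -1 - -2 = 1
Inverse = [[-1, 1], [-2, 1]]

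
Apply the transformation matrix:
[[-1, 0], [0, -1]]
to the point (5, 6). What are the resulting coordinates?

Matrix multiplication:
[[-1, 0], [0, -1]] × [5, 6]ᵀ
= [(-1)(5) + (0)(6), (0)(5) + (-1)(6)]ᵀ
= [-5, -6]ᵀ
Result: (-5, -6)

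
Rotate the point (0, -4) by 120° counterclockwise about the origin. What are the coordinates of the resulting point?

Rotation matrix for 120°: [[cos 120°, -sin 120°], [sin 120°, cos 120°]] ≈ [[-0.500000, -0.866025], [0.866025, -0.500000]]
[[-0.500000, -0.866025], [0.866025, -0.500000]] × [0, -4]ᵀ ≈ [3.4641, 2]ᵀ
Result: (3.4641, 2)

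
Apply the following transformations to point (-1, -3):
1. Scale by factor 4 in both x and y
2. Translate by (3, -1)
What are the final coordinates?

Step 1: Scale (-1, -3) by 4 → (-4, -12)
Step 2: Translate by (3, -1) → (-1, -13)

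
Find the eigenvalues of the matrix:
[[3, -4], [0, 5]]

Characteristic equation: det(A - λI) = 0
λ² - (trace)λ + (det) = 0
trace = 3 + 5 = 8, det = (3)(5) - (-4)(0) = 15
λ² - (8)λ + (15) = 0
λ = (8 ± √((8)² - 4·(15))) / 2 = (8 ± √4) / 2
Solving: λ = 3, 5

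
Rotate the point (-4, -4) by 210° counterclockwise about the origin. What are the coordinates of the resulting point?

Rotation matrix for 210°: [[cos 210°, -sin 210°], [sin 210°, cos 210°]] ≈ [[-0.866025, 0.500000], [-0.500000, -0.866025]]
[[-0.866025, 0.500000], [-0.500000, -0.866025]] × [-4, -4]ᵀ ≈ [1.4641, 5.4641]ᵀ
Result: (1.4641, 5.4641)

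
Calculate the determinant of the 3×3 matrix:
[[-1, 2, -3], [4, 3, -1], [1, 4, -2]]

Expansion along first row:
det = -1·det([[3,-1],[4,-2]]) - 2·det([[4,-1],[1,-2]]) + -3·det([[4,3],[1,4]])
    = -1·(3·-2 - -1·4) - 2·(4·-2 - -1·1) + -3·(4·4 - 3·1)
    = -1·-2 - 2·-7 + -3·13
    = 2 + 14 + -39 = -23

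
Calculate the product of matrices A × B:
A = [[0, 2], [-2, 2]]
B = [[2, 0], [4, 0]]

Matrix multiplication:
C[0][0] = 0×2 + 2×4 = 8
C[0][1] = 0×0 + 2×0 = 0
C[1][0] = -2×2 + 2×4 = 4
C[1][1] = -2×0 + 2×0 = 0
Result: [[8, 0], [4, 0]]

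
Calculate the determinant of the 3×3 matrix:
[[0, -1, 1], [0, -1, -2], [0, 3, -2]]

Expansion along first row:
det = 0·det([[-1,-2],[3,-2]]) - -1·det([[0,-2],[0,-2]]) + 1·det([[0,-1],[0,3]])
    = 0·(-1·-2 - -2·3) - -1·(0·-2 - -2·0) + 1·(0·3 - -1·0)
    = 0·8 - -1·0 + 1·0
    = 0 + 0 + 0 = 0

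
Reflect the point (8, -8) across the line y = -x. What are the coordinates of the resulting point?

Reflection across line y = -x: (8, -8) → (8, -8)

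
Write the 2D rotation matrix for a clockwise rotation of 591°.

Rotation matrix formula: [[cos θ, -sin θ], [sin θ, cos θ]]
A clockwise rotation by 591° is equivalent to a counterclockwise rotation by -591°.
For θ = -591°:
cos(-591°) = -0.6293
sin(-591°) = 0.7771
Result: [[-0.6293, -0.7771], [0.7771, -0.6293]]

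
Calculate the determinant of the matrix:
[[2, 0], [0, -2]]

For a 2×2 matrix [[a, b], [c, d]], det = ad - bc
det = (2)(-2) - (0)(0) = -4 - 0 = -4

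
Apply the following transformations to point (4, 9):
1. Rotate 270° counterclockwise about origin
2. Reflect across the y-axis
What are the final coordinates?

Step 1: Rotate 270° → (9, -4)
Step 2: Reflect across y-axis → (-9, -4)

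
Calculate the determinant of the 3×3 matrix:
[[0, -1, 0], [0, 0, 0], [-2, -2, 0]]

Expansion along first row:
det = 0·det([[0,0],[-2,0]]) - -1·det([[0,0],[-2,0]]) + 0·det([[0,0],[-2,-2]])
    = 0·(0·0 - 0·-2) - -1·(0·0 - 0·-2) + 0·(0·-2 - 0·-2)
    = 0·0 - -1·0 + 0·0
    = 0 + 0 + 0 = 0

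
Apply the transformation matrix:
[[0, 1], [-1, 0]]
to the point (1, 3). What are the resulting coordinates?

Matrix multiplication:
[[0, 1], [-1, 0]] × [1, 3]ᵀ
= [(0)(1) + (1)(3), (-1)(1) + (0)(3)]ᵀ
= [3, -1]ᵀ
Result: (3, -1)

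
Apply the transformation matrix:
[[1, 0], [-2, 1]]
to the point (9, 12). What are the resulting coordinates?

Matrix multiplication:
[[1, 0], [-2, 1]] × [9, 12]ᵀ
= [(1)(9) + (0)(12), (-2)(9) + (1)(12)]ᵀ
= [9, -6]ᵀ
Result: (9, -6)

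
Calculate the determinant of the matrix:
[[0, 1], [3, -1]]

For a 2×2 matrix [[a, b], [c, d]], det = ad - bc
det = (0)(-1) - (1)(3) = 0 - 3 = -3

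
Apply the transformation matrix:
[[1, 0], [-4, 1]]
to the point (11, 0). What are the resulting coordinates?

Matrix multiplication:
[[1, 0], [-4, 1]] × [11, 0]ᵀ
= [(1)(11) + (0)(0), (-4)(11) + (1)(0)]ᵀ
= [11, -44]ᵀ
Result: (11, -44)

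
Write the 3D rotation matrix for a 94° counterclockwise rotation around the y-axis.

Rotation matrix for counterclockwise 94° around y-axis:
cos(94°) = -0.0698, sin(94°) = 0.9976
Result: [[-0.0698, 0, 0.9976], [0, 1, 0], [-0.9976, 0, -0.0698]]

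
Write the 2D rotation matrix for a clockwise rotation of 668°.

Rotation matrix formula: [[cos θ, -sin θ], [sin θ, cos θ]]
A clockwise rotation by 668° is equivalent to a counterclockwise rotation by -668°.
For θ = -668°:
cos(-668°) = 0.6157
sin(-668°) = 0.7880
Result: [[0.6157, -0.7880], [0.7880, 0.6157]]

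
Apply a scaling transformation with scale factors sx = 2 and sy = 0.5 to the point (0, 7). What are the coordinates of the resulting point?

Scaling matrix:
[[2, 0], [0, 0.50]]
Result: (0 × 2, 7 × 0.5) = (0, 3.5)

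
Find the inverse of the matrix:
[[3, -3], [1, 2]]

For [[a,b],[c,d]], inverse = (1/det)·[[d,-b],[-c,a]]
det = (3)(2) - (-3)(1) = 6 - -3 = 9
Inverse = (1/9)·[[2, 3], [-1, 3]]
= [[2/9, 1/3], [-1/9, 1/3]]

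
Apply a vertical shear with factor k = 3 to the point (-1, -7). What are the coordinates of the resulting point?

Shear matrix for vertical shear with factor k = 3:
[[1, 0], [3, 1]]
Result: (-1, -7) → (-1, -10)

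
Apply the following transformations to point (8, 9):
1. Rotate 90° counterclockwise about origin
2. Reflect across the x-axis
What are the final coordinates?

Step 1: Rotate 90° → (-9, 8)
Step 2: Reflect across x-axis → (-9, -8)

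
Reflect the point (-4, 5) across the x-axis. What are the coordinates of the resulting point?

Reflection across x-axis: (-4, 5) → (-4, -5)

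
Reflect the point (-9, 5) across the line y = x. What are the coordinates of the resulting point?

Reflection across line y = x: (-9, 5) → (5, -9)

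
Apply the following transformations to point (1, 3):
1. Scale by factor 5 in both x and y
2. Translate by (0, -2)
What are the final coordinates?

Step 1: Scale (1, 3) by 5 → (5, 15)
Step 2: Translate by (0, -2) → (5, 13)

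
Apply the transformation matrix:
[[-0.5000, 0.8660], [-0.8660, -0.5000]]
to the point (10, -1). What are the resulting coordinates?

Matrix multiplication:
[[-0.5000, 0.8660], [-0.8660, -0.5000]] × [10, -1]ᵀ
= [(-0.5000)(10) + (0.8660)(-1), (-0.8660)(10) + (-0.5000)(-1)]ᵀ
= [-5.8660, -8.1600]ᵀ
Result: (-5.8660, -8.1600)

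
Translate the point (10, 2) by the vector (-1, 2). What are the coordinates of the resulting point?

Translation by (-1, 2) (homogeneous matrix [[1, 0, -1], [0, 1, 2], [0, 0, 1]]):
x' = 10 + -1 = 9
y' = 2 + 2 = 4
Result: (9, 4)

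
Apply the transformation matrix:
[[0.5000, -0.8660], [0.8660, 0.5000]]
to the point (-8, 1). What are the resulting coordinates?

Matrix multiplication:
[[0.5000, -0.8660], [0.8660, 0.5000]] × [-8, 1]ᵀ
= [(0.5000)(-8) + (-0.8660)(1), (0.8660)(-8) + (0.5000)(1)]ᵀ
= [-4.8660, -6.4280]ᵀ
Result: (-4.8660, -6.4280)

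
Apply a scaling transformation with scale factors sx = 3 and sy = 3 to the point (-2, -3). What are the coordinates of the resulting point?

Scaling matrix:
[[3, 0], [0, 3]]
Result: (-2 × 3, -3 × 3) = (-6, -9)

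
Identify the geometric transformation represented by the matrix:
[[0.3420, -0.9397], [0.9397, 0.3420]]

This matrix represents: rotation by 70° counterclockwise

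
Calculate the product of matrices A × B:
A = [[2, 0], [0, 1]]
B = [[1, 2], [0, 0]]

Matrix multiplication:
C[0][0] = 2×1 + 0×0 = 2
C[0][1] = 2×2 + 0×0 = 4
C[1][0] = 0×1 + 1×0 = 0
C[1][1] = 0×2 + 1×0 = 0
Result: [[2, 4], [0, 0]]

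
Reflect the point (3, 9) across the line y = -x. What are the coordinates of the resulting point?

Reflection across line y = -x: (3, 9) → (-9, -3)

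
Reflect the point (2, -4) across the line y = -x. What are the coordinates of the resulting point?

Reflection across line y = -x: (2, -4) → (4, -2)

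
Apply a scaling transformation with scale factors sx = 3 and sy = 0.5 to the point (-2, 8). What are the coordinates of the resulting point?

Scaling matrix:
[[3, 0], [0, 0.50]]
Result: (-2 × 3, 8 × 0.5) = (-6, 4)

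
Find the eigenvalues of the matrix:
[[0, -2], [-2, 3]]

Characteristic equation: det(A - λI) = 0
λ² - (trace)λ + (det) = 0
trace = 0 + 3 = 3, det = (0)(3) - (-2)(-2) = -4
λ² - (3)λ + (-4) = 0
λ = (3 ± √((3)² - 4·(-4))) / 2 = (3 ± √25) / 2
Solving: λ = -1, 4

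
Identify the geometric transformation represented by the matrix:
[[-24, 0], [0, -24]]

This matrix represents: uniform scaling by factor -24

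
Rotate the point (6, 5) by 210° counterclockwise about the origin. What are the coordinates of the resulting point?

Rotation matrix for 210°: [[cos 210°, -sin 210°], [sin 210°, cos 210°]] ≈ [[-0.866025, 0.500000], [-0.500000, -0.866025]]
[[-0.866025, 0.500000], [-0.500000, -0.866025]] × [6, 5]ᵀ ≈ [-2.6962, -7.3301]ᵀ
Result: (-2.6962, -7.3301)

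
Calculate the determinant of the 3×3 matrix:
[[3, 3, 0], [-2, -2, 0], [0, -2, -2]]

Expansion along first row:
det = 3·det([[-2,0],[-2,-2]]) - 3·det([[-2,0],[0,-2]]) + 0·det([[-2,-2],[0,-2]])
    = 3·(-2·-2 - 0·-2) - 3·(-2·-2 - 0·0) + 0·(-2·-2 - -2·0)
    = 3·4 - 3·4 + 0·4
    = 12 + -12 + 0 = 0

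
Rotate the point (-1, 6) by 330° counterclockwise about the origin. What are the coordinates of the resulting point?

Rotation matrix for 330°: [[cos 330°, -sin 330°], [sin 330°, cos 330°]] ≈ [[0.866025, 0.500000], [-0.500000, 0.866025]]
[[0.866025, 0.500000], [-0.500000, 0.866025]] × [-1, 6]ᵀ ≈ [2.1340, 5.6962]ᵀ
Result: (2.1340, 5.6962)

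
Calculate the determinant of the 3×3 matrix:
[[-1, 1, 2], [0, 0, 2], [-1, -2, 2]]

Expansion along first row:
det = -1·det([[0,2],[-2,2]]) - 1·det([[0,2],[-1,2]]) + 2·det([[0,0],[-1,-2]])
    = -1·(0·2 - 2·-2) - 1·(0·2 - 2·-1) + 2·(0·-2 - 0·-1)
    = -1·4 - 1·2 + 2·0
    = -4 + -2 + 0 = -6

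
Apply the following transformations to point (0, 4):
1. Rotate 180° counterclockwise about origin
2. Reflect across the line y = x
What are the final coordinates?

Step 1: Rotate 180° → (0, -4)
Step 2: Reflect across line y = x → (-4, 0)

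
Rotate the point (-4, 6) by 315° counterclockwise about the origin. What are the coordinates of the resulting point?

Rotation matrix for 315°: [[cos 315°, -sin 315°], [sin 315°, cos 315°]] ≈ [[0.707107, 0.707107], [-0.707107, 0.707107]]
[[0.707107, 0.707107], [-0.707107, 0.707107]] × [-4, 6]ᵀ ≈ [1.4142, 7.0711]ᵀ
Result: (1.4142, 7.0711)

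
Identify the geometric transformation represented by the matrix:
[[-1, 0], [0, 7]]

This matrix represents: non-uniform scaling by sx = -1, sy = 7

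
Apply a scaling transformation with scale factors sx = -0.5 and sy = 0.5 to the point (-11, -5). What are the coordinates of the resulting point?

Scaling matrix:
[[-0.50, 0], [0, 0.50]]
Result: (-11 × -0.5, -5 × 0.5) = (5.5, -2.5)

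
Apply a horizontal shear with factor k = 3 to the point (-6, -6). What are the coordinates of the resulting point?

Shear matrix for horizontal shear with factor k = 3:
[[1, 3], [0, 1]]
Result: (-6, -6) → (-24, -6)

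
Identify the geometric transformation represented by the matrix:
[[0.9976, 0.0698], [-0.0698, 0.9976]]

This matrix represents: rotation by 356° counterclockwise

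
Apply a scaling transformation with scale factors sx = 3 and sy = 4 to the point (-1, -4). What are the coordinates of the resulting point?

Scaling matrix:
[[3, 0], [0, 4]]
Result: (-1 × 3, -4 × 4) = (-3, -16)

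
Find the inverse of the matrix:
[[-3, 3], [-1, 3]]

For [[a,b],[c,d]], inverse = (1/det)·[[d,-b],[-c,a]]
det = (-3)(3) - (3)(-1) = -9 - -3 = -6
Inverse = (1/-6)·[[3, -3], [1, -3]]
= [[-1/2, 1/2], [-1/6, 1/2]]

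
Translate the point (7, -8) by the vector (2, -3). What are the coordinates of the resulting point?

Translation by (2, -3) (homogeneous matrix [[1, 0, 2], [0, 1, -3], [0, 0, 1]]):
x' = 7 + 2 = 9
y' = -8 + -3 = -11
Result: (9, -11)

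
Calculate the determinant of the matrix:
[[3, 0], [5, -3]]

For a 2×2 matrix [[a, b], [c, d]], det = ad - bc
det = (3)(-3) - (0)(5) = -9 - 0 = -9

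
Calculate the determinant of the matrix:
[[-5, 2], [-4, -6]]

For a 2×2 matrix [[a, b], [c, d]], det = ad - bc
det = (-5)(-6) - (2)(-4) = 30 - -8 = 38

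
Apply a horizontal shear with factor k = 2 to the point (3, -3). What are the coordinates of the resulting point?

Shear matrix for horizontal shear with factor k = 2:
[[1, 2], [0, 1]]
Result: (3, -3) → (-3, -3)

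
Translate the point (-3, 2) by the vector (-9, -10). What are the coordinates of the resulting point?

Translation by (-9, -10) (homogeneous matrix [[1, 0, -9], [0, 1, -10], [0, 0, 1]]):
x' = -3 + -9 = -12
y' = 2 + -10 = -8
Result: (-12, -8)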